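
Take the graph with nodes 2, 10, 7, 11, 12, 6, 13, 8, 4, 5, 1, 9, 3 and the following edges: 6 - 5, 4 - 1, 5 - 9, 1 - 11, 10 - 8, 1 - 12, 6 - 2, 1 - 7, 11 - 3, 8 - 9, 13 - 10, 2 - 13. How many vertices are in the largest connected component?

7

Starting from 1 we can reach 1, 3, 4, 7, 11, 12. That is one component of size 6.
Starting from 2 we can reach 2, 5, 6, 8, 9, 10, 13. That is one component of size 7.
The largest has 7 vertices.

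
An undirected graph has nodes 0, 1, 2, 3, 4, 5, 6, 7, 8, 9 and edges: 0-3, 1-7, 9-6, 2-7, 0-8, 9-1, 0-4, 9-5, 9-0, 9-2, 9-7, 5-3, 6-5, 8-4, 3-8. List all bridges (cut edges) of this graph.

The edges on the cycle 9-1-7-9 are not bridges since each lies on that cycle.
Every edge lies on some cycle, so there are no bridges.

none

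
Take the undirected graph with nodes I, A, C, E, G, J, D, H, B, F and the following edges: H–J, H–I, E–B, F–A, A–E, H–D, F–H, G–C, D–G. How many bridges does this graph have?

removing D–G disconnects D from G; removing I–H disconnects I from H; removing J–H disconnects J from H; removing A–F disconnects A from F — these are bridges.
In total 9 edges are bridges.

9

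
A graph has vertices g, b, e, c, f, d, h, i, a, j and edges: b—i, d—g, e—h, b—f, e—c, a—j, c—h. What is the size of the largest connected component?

Starting from a we can reach a, j. That is one component of size 2.
Starting from d we can reach d, g. That is one component of size 2.
Starting from b we can reach b, f, i. That is one component of size 3.
Starting from c we can reach c, e, h. That is one component of size 3.
The largest has 3 vertices.

3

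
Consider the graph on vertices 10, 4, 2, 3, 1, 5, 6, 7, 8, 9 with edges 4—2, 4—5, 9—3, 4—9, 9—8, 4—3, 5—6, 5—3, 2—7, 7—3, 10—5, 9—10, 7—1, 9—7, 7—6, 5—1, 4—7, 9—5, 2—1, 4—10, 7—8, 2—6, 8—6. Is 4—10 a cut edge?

No

After removing 4—10, the path 4-9-10 still connects them, so the edge is not a bridge.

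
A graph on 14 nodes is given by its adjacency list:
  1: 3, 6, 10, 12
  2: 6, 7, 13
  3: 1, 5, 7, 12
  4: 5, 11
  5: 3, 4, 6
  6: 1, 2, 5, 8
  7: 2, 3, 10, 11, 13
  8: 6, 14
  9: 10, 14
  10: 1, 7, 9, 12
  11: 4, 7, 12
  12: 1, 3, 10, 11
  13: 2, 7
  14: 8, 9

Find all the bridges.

The edges on the cycle 1-6-8-14-9-10-1 are not bridges since each lies on that cycle.
Every edge lies on some cycle, so there are no bridges.

none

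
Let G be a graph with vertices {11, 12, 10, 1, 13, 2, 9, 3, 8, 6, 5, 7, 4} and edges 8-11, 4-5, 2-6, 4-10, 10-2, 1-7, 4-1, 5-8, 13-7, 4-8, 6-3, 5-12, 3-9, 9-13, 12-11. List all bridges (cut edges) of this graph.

The edges on the cycle 4-5-12-11-8-4 are not bridges since each lies on that cycle.
Every edge lies on some cycle, so there are no bridges.

none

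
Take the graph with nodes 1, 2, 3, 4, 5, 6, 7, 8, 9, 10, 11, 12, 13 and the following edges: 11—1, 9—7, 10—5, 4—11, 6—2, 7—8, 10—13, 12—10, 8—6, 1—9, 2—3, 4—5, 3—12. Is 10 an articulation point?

Deleting 10 raises the number of components from 1 to 2, so 10 is a cut vertex.

Yes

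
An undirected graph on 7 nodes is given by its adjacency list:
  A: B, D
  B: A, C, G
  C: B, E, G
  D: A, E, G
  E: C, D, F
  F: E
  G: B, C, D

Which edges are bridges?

E-F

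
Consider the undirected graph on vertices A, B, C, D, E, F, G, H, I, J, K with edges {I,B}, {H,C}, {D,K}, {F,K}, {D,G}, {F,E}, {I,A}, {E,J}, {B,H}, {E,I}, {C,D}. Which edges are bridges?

The edges on the cycle F-E-I-B-H-C-D-K-F are not bridges since each lies on that cycle.
But removing G–D disconnects G from D; removing J–E disconnects J from E; removing A–I disconnects A from I — these are bridges.

A-I, D-G, E-J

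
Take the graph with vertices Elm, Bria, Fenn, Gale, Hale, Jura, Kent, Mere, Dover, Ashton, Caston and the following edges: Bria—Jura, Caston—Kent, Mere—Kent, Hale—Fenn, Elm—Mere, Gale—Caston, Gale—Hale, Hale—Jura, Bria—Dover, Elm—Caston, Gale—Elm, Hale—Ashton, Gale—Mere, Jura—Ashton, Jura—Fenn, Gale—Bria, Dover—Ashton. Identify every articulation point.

Gale

Removing Gale increases the component count from 1 to 2, so Gale is a cut vertex.
By contrast removing Bria leaves 1 component; it is not a cut vertex. No other vertex is a cut vertex either.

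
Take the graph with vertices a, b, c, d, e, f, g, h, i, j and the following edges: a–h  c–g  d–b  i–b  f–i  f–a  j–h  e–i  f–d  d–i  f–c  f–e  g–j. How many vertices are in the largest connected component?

10

Starting from a we can reach a, b, c, d, e, f, g, h, i, j. That is one component of size 10.
The largest has 10 vertices.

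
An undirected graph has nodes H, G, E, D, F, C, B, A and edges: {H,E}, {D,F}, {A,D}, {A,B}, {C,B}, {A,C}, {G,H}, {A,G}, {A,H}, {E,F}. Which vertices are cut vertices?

A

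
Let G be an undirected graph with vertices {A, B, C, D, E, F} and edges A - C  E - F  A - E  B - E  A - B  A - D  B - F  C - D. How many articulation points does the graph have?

Removing A increases the component count from 1 to 2, so A is a cut vertex.
By contrast removing B leaves 1 component; it is not a cut vertex. No other vertex is a cut vertex either.

1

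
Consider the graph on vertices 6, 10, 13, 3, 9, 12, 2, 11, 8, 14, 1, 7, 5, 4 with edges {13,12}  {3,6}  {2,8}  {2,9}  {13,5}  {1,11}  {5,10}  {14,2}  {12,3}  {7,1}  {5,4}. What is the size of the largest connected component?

Starting from 1 we can reach 1, 7, 11. That is one component of size 3.
Starting from 2 we can reach 2, 8, 9, 14. That is one component of size 4.
Starting from 3 we can reach 3, 4, 5, 6, 10, 12, 13. That is one component of size 7.
The largest has 7 vertices.

7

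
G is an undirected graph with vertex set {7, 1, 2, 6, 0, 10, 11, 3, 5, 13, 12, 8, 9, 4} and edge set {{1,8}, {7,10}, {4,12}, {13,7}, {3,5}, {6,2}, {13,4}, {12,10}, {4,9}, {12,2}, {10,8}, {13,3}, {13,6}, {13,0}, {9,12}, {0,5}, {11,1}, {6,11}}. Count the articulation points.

Removing 13 increases the component count from 1 to 2, so 13 is a cut vertex.
By contrast removing 9 leaves 1 component; it is not a cut vertex. No other vertex is a cut vertex either.

1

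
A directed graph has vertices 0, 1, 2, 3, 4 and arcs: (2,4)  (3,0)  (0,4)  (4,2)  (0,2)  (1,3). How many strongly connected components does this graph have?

{2, 4} are all mutually reachable — one SCC of size 2.
{3} is an SCC by itself.
{0} is an SCC by itself.
{1} is an SCC by itself.
That gives 4 strongly connected components.

4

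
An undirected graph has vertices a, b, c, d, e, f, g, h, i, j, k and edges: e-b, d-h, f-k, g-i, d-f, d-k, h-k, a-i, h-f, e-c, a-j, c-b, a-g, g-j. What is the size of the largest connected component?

4

Starting from b we can reach b, c, e. That is one component of size 3.
Starting from d we can reach d, f, h, k. That is one component of size 4.
Starting from a we can reach a, g, i, j. That is one component of size 4.
The largest has 4 vertices.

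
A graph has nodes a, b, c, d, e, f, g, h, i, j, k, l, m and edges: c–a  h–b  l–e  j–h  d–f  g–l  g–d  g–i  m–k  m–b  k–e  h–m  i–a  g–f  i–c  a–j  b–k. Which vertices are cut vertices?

g

Removing g increases the component count from 1 to 2, so g is a cut vertex.
By contrast removing k leaves 1 component; it is not a cut vertex. No other vertex is a cut vertex either.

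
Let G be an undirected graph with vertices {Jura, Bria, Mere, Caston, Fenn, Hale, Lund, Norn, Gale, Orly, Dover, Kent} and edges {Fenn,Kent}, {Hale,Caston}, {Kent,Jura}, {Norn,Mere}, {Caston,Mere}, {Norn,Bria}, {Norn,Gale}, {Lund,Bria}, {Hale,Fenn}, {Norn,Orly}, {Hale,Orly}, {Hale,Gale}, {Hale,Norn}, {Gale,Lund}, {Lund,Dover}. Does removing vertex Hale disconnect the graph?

Yes

Deleting Hale raises the number of components from 1 to 2, so Hale is a cut vertex.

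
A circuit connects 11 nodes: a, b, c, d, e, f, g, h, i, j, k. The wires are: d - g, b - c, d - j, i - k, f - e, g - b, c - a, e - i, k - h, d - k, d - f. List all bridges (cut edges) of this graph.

The edges on the cycle d-f-e-i-k-d are not bridges since each lies on that cycle.
But removing h - k disconnects h from k; removing d - j disconnects d from j; removing c - a disconnects c from a; removing c - b disconnects c from b — these are bridges.
In total 6 edges are bridges.

a-c, b-c, b-g, d-g, d-j, h-k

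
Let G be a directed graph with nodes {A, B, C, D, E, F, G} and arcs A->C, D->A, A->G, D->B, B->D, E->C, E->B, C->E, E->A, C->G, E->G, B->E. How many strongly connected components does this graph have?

3

{A, B, C, D, E} are all mutually reachable — one SCC of size 5.
{G} is an SCC by itself.
{F} is an SCC by itself.
That gives 3 strongly connected components.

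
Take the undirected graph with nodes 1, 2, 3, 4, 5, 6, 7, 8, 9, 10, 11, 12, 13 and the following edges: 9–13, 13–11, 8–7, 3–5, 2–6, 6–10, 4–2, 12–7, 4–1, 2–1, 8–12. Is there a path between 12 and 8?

Yes

From 12 we can reach 7, 8, 12, which includes 8.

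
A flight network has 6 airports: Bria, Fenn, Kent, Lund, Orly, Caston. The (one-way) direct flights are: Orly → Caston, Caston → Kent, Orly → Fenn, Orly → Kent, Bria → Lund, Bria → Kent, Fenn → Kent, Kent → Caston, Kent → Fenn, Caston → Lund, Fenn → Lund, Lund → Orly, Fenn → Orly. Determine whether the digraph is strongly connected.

No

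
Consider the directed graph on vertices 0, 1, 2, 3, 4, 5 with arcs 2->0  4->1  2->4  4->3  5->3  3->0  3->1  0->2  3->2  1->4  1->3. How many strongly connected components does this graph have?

2

{0, 1, 2, 3, 4} are all mutually reachable — one SCC of size 5.
{5} is an SCC by itself.
That gives 2 strongly connected components.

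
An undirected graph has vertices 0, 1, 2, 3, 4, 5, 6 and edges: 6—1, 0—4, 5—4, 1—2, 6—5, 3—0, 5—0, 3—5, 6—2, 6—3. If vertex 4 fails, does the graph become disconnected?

Deleting 4 leaves 1 component (was 1) (its neighbors 0, 5 remain connected to each other), so 4 is not a cut vertex.

No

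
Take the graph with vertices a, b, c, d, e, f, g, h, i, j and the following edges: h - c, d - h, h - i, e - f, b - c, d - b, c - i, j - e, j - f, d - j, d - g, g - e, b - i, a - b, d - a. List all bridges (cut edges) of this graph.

none

The edges on the cycle h-c-i-h are not bridges since each lies on that cycle.
Every edge lies on some cycle, so there are no bridges.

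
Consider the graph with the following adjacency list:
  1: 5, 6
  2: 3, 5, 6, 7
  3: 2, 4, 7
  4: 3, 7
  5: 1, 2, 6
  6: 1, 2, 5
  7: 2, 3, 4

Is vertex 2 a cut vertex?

Deleting 2 raises the number of components from 1 to 2, so 2 is a cut vertex.

Yes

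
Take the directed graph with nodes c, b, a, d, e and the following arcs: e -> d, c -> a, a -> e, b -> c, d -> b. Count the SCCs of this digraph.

{a, b, c, d, e} are all mutually reachable — one SCC of size 5.
That gives 1 strongly connected component.

1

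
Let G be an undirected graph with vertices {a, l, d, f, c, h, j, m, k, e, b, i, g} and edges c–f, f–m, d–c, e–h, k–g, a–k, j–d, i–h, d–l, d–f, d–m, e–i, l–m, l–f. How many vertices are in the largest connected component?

6

b is isolated — a component by itself.
Starting from e we can reach e, h, i. That is one component of size 3.
Starting from a we can reach a, g, k. That is one component of size 3.
Starting from c we can reach c, d, f, j, l, m. That is one component of size 6.
The largest has 6 vertices.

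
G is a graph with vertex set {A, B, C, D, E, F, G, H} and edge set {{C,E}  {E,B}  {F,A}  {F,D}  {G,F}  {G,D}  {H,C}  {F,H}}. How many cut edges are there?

The edges on the cycle G-F-D-G are not bridges since each lies on that cycle.
But removing H-C disconnects H from C; removing C-E disconnects C from E; removing E-B disconnects E from B; removing F-A disconnects F from A — these are bridges.
In total 5 edges are bridges.

5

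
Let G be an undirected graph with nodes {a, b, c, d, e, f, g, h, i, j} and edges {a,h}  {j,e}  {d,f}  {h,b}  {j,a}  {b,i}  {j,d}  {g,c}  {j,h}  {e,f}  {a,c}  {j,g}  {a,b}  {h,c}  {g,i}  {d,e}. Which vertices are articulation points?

j

Removing j increases the component count from 1 to 2, so j is a cut vertex.
By contrast removing a leaves 1 component; it is not a cut vertex. No other vertex is a cut vertex either.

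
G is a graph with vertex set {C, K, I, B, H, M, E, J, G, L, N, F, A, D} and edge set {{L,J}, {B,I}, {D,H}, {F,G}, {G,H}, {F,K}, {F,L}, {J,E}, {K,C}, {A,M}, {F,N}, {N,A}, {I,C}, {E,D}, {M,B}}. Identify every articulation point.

Removing F increases the component count from 1 to 2, so F is a cut vertex.
By contrast removing L leaves 1 component; it is not a cut vertex. No other vertex is a cut vertex either.

F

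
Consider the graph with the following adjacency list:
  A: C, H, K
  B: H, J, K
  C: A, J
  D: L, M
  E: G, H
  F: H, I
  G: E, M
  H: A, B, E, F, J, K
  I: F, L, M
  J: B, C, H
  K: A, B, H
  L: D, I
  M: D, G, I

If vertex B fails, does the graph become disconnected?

Deleting B leaves 1 component (was 1) (its neighbors H, J, K remain connected to each other), so B is not a cut vertex.

No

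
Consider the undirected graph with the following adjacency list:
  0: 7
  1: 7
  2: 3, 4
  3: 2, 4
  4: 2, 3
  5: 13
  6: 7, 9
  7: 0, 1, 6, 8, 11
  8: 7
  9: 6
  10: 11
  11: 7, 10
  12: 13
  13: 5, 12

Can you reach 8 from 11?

From 11 we can reach 0, 1, 6, 7, 8, 9, 10, 11, which includes 8.

Yes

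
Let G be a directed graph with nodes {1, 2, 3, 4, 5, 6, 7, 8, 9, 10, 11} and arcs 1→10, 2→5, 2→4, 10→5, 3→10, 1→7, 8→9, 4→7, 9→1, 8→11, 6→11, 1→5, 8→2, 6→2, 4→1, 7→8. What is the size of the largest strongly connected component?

{1, 2, 4, 7, 8, 9} are all mutually reachable — one SCC of size 6.
{5} is an SCC by itself.
{6} is an SCC by itself.
{10} is an SCC by itself.
{11} is an SCC by itself.
(and 1 more singleton SCC)
The largest has 6 vertices.

6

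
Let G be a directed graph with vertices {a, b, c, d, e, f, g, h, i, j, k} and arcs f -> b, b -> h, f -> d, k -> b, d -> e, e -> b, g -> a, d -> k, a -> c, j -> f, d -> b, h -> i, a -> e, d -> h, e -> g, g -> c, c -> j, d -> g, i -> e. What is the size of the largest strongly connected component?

{a, b, c, d, e, f, g, h, i, j, k} are all mutually reachable — one SCC of size 11.
The largest has 11 vertices.

11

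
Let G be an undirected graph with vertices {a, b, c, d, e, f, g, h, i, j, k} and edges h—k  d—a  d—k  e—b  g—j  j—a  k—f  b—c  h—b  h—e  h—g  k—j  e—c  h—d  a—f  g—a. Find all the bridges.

none

The edges on the cycle h-e-c-b-h are not bridges since each lies on that cycle.
Every edge lies on some cycle, so there are no bridges.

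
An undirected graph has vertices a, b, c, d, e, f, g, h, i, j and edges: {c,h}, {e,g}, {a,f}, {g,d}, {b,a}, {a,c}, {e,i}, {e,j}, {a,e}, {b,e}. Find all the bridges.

a-c, a-f, c-h, d-g, e-g, e-i, e-j

The edges on the cycle b-a-e-b are not bridges since each lies on that cycle.
But removing h-c disconnects h from c; removing e-g disconnects e from g; removing e-i disconnects e from i; removing f-a disconnects f from a — these are bridges.
In total 7 edges are bridges.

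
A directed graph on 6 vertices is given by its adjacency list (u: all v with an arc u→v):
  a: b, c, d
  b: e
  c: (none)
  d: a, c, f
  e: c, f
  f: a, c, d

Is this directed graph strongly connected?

No

There is no directed path from c to b, so the graph is not strongly connected.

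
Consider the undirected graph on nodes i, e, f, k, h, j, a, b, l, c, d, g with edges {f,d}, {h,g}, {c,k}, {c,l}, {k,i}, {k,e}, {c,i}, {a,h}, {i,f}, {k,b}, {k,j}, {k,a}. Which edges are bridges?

The edges on the cycle c-k-i-c are not bridges since each lies on that cycle.
But removing a–h disconnects a from h; removing k–b disconnects k from b; removing k–e disconnects k from e; removing i–f disconnects i from f — these are bridges.
In total 9 edges are bridges.

a-h, a-k, b-k, c-l, d-f, e-k, f-i, g-h, j-k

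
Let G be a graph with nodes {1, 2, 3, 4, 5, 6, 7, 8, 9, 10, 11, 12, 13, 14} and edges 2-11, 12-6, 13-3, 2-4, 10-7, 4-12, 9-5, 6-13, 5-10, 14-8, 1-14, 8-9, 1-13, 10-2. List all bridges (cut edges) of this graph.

10-7, 11-2, 13-3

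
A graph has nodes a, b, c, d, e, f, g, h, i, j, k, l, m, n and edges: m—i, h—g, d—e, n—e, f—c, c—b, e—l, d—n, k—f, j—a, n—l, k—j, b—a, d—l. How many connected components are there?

4

Starting from g we can reach g, h. That is one component of size 2.
Starting from i we can reach i, m. That is one component of size 2.
Starting from d we can reach d, e, l, n. That is one component of size 4.
Starting from a we can reach a, b, c, f, j, k. That is one component of size 6.
Total: 4 components.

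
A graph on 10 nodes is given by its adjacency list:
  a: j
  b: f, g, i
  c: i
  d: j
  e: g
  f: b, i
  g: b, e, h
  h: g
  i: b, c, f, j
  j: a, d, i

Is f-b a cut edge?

After removing f-b, the path f-i-b still connects them, so the edge is not a bridge.

No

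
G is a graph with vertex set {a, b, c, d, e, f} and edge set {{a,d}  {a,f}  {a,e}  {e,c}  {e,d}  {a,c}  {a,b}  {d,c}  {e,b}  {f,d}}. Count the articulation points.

Removing a, for instance, still leaves 1 component. No single vertex removal increases the component count — the graph has no articulation points.

0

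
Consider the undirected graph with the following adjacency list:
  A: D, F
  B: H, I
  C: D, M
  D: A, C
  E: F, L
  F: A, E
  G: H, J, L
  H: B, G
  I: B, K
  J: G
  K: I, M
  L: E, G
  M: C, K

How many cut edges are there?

1

The edges on the cycle I-B-H-G-L-E-F-A-D-C-M-K-I are not bridges since each lies on that cycle.
But removing G-J disconnects G from J — this is a bridge.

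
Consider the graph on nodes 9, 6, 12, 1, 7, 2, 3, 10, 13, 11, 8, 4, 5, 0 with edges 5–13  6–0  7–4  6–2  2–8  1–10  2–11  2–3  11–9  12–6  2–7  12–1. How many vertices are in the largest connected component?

12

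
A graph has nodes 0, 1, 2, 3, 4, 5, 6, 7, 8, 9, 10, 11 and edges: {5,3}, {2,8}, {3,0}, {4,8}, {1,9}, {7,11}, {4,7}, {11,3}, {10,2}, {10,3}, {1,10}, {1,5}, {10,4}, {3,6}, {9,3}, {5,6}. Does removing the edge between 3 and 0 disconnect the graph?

Yes

Removing 3 - 0 leaves no path between 3 and 0: the component count goes from 1 to 2. So it is a bridge.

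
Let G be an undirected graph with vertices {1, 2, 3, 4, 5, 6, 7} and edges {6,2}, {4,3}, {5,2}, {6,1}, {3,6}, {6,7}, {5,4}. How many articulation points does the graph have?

Removing 6 increases the component count from 1 to 3, so 6 is a cut vertex.
By contrast removing 5 leaves 1 component; it is not a cut vertex. No other vertex is a cut vertex either.

1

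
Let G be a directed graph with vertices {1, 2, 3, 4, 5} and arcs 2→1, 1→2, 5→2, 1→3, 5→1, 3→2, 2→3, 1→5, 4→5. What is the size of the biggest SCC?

4

{1, 2, 3, 5} are all mutually reachable — one SCC of size 4.
{4} is an SCC by itself.
The largest has 4 vertices.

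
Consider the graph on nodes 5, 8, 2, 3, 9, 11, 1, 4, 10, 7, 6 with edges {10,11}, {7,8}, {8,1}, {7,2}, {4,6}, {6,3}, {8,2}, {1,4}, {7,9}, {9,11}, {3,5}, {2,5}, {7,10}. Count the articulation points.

1

Removing 7 increases the component count from 1 to 2, so 7 is a cut vertex.
By contrast removing 4 leaves 1 component; it is not a cut vertex. No other vertex is a cut vertex either.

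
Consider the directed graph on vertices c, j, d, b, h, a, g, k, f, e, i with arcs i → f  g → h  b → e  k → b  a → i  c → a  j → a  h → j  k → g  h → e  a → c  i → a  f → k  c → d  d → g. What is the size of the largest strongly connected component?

9

{a, c, d, f, g, h, i, j, k} are all mutually reachable — one SCC of size 9.
{b} is an SCC by itself.
{e} is an SCC by itself.
The largest has 9 vertices.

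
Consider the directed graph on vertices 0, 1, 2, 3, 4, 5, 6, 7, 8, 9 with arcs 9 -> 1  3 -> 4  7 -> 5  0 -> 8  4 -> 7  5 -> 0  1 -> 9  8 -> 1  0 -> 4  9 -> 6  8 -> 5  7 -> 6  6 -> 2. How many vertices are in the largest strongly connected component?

5

{0, 4, 5, 7, 8} are all mutually reachable — one SCC of size 5.
{1, 9} are all mutually reachable — one SCC of size 2.
{6} is an SCC by itself.
{2} is an SCC by itself.
{3} is an SCC by itself.
The largest has 5 vertices.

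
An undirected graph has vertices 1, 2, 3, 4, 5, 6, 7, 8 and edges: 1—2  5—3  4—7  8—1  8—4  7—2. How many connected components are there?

6 is isolated — a component by itself.
Starting from 3 we can reach 3, 5. That is one component of size 2.
Starting from 1 we can reach 1, 2, 4, 7, 8. That is one component of size 5.
Total: 3 components.

3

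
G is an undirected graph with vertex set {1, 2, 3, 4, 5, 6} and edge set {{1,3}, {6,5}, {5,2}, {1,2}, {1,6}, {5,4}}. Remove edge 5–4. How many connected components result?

Before removal there is 1 component.
5–4 is a bridge — removing it separates 5's side from 4's side.
After removal: 2 components.

2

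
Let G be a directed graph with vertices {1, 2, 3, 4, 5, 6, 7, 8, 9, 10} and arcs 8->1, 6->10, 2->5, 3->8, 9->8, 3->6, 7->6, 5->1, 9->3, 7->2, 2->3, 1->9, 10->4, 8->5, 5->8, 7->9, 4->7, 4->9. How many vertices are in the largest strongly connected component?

10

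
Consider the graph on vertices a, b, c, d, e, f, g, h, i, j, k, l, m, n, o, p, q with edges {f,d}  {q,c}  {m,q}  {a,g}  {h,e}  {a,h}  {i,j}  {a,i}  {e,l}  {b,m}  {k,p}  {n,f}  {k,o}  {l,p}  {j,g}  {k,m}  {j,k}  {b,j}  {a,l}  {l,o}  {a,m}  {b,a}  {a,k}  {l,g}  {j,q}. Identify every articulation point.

Removing f increases the component count from 2 to 3, so f is a cut vertex.
Removing q increases the component count from 2 to 3, so q is a cut vertex.
By contrast removing o leaves 2 components; it is not a cut vertex. No other vertex is a cut vertex either.

f, q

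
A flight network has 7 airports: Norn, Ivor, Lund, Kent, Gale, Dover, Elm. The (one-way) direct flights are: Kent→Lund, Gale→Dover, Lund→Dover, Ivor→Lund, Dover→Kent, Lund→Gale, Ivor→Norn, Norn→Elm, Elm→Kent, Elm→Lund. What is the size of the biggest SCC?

{Gale, Kent, Lund, Dover} are all mutually reachable — one SCC of size 4.
{Ivor} is an SCC by itself.
{Elm} is an SCC by itself.
{Norn} is an SCC by itself.
The largest has 4 vertices.

4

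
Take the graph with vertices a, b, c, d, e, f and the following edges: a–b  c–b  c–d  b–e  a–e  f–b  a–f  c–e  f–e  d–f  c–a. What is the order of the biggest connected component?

Starting from a we can reach a, b, c, d, e, f. That is one component of size 6.
The largest has 6 vertices.

6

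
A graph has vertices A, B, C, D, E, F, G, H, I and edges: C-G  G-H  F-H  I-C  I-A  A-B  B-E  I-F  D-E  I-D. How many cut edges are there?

The edges on the cycle I-C-G-H-F-I are not bridges since each lies on that cycle.
Every edge lies on some cycle, so there are no bridges.

0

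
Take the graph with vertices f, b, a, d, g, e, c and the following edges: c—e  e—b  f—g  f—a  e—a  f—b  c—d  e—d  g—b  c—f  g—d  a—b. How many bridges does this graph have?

The edges on the cycle c-f-g-b-e-c are not bridges since each lies on that cycle.
Every edge lies on some cycle, so there are no bridges.

0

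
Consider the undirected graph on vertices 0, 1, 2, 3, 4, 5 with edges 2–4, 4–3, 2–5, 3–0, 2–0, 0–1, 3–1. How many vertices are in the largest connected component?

Starting from 0 we can reach 0, 1, 2, 3, 4, 5. That is one component of size 6.
The largest has 6 vertices.

6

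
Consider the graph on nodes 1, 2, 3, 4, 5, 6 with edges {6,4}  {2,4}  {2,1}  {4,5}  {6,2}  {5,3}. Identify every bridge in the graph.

1-2, 3-5, 4-5

The edges on the cycle 6-2-4-6 are not bridges since each lies on that cycle.
But removing 5 - 3 disconnects 5 from 3; removing 2 - 1 disconnects 2 from 1; removing 4 - 5 disconnects 4 from 5 — these are bridges.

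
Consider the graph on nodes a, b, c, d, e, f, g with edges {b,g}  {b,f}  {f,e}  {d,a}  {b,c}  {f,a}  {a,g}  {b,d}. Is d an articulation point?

No

Deleting d leaves 1 component (was 1) (its neighbors a, b remain connected to each other), so d is not a cut vertex.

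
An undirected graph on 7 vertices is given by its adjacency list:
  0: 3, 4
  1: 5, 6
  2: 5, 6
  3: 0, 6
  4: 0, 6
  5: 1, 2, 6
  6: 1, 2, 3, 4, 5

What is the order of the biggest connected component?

Starting from 0 we can reach 0, 1, 2, 3, 4, 5, 6. That is one component of size 7.
The largest has 7 vertices.

7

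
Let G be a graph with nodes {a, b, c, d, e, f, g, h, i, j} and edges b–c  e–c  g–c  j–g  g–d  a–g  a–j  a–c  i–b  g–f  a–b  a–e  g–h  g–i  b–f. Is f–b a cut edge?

No

After removing f–b, the path f-g-a-b still connects them, so the edge is not a bridge.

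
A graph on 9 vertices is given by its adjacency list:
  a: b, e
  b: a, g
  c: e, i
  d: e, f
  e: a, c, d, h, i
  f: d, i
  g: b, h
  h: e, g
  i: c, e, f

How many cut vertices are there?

Removing e increases the component count from 1 to 2, so e is a cut vertex.
By contrast removing d leaves 1 component; it is not a cut vertex. No other vertex is a cut vertex either.

1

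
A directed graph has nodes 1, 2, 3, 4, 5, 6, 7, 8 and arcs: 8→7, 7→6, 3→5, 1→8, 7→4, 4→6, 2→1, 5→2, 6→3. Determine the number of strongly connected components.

{1, 2, 3, 4, 5, 6, 7, 8} are all mutually reachable — one SCC of size 8.
That gives 1 strongly connected component.

1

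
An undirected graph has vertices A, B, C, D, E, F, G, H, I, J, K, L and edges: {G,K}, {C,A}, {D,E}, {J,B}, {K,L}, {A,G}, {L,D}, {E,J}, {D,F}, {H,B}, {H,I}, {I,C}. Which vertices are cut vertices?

Removing D increases the component count from 1 to 2, so D is a cut vertex.
By contrast removing H leaves 1 component; it is not a cut vertex. No other vertex is a cut vertex either.

D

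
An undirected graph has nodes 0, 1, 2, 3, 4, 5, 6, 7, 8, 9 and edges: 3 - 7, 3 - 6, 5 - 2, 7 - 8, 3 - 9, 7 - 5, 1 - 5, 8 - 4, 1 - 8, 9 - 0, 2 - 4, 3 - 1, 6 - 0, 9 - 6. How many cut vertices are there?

1

Removing 3 increases the component count from 1 to 2, so 3 is a cut vertex.
By contrast removing 7 leaves 1 component; it is not a cut vertex. No other vertex is a cut vertex either.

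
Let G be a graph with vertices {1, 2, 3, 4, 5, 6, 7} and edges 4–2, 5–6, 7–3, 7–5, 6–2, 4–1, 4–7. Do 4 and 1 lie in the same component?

Yes

From 4 we can reach 1, 2, 3, 4, 5, 6, 7, which includes 1.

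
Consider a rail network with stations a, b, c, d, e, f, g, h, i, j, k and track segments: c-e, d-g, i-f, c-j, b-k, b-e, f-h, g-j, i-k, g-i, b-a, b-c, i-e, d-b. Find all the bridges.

The edges on the cycle d-g-i-k-b-d are not bridges since each lies on that cycle.
But removing i-f disconnects i from f; removing f-h disconnects f from h; removing a-b disconnects a from b — these are bridges.

a-b, f-h, f-i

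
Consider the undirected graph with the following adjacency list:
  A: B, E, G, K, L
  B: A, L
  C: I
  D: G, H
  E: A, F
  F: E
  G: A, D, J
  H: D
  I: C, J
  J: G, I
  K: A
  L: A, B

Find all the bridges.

A-E, A-G, A-K, C-I, D-G, D-H, E-F, G-J, I-J

The edges on the cycle B-A-L-B are not bridges since each lies on that cycle.
But removing G-D disconnects G from D; removing F-E disconnects F from E; removing A-G disconnects A from G; removing G-J disconnects G from J — these are bridges.
In total 9 edges are bridges.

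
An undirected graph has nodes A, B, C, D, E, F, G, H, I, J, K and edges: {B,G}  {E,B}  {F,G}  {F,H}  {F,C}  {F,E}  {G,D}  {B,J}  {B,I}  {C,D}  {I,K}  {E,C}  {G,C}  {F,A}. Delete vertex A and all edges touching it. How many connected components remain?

1

With A gone, the remaining components are: {B, C, D, E, F, G, H, I, J, K}.
That is 1 component.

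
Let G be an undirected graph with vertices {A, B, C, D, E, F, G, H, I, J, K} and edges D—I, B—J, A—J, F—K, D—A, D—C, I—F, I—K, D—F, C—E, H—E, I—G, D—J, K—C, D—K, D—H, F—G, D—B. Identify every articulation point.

D

Removing D increases the component count from 1 to 2, so D is a cut vertex.
By contrast removing F leaves 1 component; it is not a cut vertex. No other vertex is a cut vertex either.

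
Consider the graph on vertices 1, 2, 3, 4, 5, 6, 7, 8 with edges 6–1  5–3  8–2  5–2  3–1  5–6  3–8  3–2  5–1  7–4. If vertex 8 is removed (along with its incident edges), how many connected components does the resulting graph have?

With 8 gone, the remaining components are: {4, 7}; {1, 2, 3, 5, 6}.
That is 2 components.

2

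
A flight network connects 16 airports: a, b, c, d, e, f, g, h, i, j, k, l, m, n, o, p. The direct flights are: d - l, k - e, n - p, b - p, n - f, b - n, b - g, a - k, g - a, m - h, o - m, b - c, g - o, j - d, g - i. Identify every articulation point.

Removing a increases the component count from 2 to 3, so a is a cut vertex.
Removing b increases the component count from 2 to 4, so b is a cut vertex.
Removing d increases the component count from 2 to 3, so d is a cut vertex.
Likewise g, k, m, n, o are cut vertices.
By contrast removing h leaves 2 components; it is not a cut vertex. No other vertex is a cut vertex either.

a, b, d, g, k, m, n, o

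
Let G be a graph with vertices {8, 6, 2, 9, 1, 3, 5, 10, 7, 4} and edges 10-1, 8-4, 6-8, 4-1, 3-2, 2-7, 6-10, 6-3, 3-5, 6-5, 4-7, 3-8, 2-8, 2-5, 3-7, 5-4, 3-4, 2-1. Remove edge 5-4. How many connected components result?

2

5 and 4 are still connected via 5-3-4, so the component count stays at 2.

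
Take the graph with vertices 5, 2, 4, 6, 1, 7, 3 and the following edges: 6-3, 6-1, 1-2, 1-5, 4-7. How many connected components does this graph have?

2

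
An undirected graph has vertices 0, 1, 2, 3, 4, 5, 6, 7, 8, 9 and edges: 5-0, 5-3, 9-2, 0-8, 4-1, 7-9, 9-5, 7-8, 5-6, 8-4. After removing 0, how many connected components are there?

1

With 0 gone, the remaining components are: {1, 2, 3, 4, 5, 6, 7, 8, 9}.
That is 1 component.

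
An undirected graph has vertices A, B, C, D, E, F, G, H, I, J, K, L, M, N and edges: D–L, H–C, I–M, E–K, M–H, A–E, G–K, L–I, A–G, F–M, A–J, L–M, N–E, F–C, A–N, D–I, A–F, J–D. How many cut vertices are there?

1

Removing A increases the component count from 2 to 3, so A is a cut vertex.
By contrast removing N leaves 2 components; it is not a cut vertex. No other vertex is a cut vertex either.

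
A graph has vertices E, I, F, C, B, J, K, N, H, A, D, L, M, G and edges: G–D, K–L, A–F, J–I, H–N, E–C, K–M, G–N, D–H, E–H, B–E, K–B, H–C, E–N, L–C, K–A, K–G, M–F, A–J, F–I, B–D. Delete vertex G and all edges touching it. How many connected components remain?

With G gone, the remaining components are: {A, B, C, D, E, F, H, I, J, K, L, M, N}.
That is 1 component.

1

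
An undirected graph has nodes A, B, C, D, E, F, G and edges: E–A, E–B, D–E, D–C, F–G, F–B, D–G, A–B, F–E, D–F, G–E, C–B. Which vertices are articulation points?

none

Removing D, for instance, still leaves 1 component. No single vertex removal increases the component count — the graph has no articulation points.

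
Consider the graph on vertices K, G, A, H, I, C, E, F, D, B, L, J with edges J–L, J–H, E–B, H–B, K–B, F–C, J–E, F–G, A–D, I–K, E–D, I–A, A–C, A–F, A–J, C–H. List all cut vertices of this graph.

F, J

Removing F increases the component count from 1 to 2, so F is a cut vertex.
Removing J increases the component count from 1 to 2, so J is a cut vertex.
By contrast removing L leaves 1 component; it is not a cut vertex. No other vertex is a cut vertex either.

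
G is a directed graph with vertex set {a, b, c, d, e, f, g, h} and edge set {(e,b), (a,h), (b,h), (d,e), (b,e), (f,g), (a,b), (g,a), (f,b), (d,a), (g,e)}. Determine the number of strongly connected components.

7

{b, e} are all mutually reachable — one SCC of size 2.
{h} is an SCC by itself.
{a} is an SCC by itself.
{g} is an SCC by itself.
{d} is an SCC by itself.
(and 2 more singleton SCCs)
That gives 7 strongly connected components.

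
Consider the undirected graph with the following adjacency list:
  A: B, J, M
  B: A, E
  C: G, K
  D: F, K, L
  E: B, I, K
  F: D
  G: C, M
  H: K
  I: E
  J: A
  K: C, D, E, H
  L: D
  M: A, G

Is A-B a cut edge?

After removing A-B, the path A-M-G-C-K-E-B still connects them, so the edge is not a bridge.

No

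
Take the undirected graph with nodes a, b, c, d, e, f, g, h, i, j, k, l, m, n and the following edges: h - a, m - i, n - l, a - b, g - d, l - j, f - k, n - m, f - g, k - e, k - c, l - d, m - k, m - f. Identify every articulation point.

a, k, l, m

Removing a increases the component count from 2 to 3, so a is a cut vertex.
Removing k increases the component count from 2 to 4, so k is a cut vertex.
Removing l increases the component count from 2 to 3, so l is a cut vertex.
Likewise m is a cut vertex.
By contrast removing i leaves 2 components; it is not a cut vertex. No other vertex is a cut vertex either.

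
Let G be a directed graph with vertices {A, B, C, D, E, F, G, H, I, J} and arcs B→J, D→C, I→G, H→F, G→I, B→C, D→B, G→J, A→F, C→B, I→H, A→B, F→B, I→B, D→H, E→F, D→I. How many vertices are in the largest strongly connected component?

2

{G, I} are all mutually reachable — one SCC of size 2.
{B, C} are all mutually reachable — one SCC of size 2.
{E} is an SCC by itself.
{H} is an SCC by itself.
{F} is an SCC by itself.
(and 3 more singleton SCCs)
The largest has 2 vertices.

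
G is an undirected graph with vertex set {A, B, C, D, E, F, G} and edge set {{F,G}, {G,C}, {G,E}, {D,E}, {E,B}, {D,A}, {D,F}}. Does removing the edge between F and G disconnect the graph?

After removing F–G, the path F-D-E-G still connects them, so the edge is not a bridge.

No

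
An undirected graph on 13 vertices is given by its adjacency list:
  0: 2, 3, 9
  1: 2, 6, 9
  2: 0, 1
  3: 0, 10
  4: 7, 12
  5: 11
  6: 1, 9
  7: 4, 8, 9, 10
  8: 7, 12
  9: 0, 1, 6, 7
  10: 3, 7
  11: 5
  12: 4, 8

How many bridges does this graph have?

1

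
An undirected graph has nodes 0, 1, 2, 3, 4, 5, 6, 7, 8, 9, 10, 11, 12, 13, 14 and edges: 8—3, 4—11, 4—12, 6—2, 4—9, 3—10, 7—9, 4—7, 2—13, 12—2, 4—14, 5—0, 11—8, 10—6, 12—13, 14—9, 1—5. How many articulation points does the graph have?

2

Removing 4 increases the component count from 2 to 3, so 4 is a cut vertex.
Removing 5 increases the component count from 2 to 3, so 5 is a cut vertex.
By contrast removing 11 leaves 2 components; it is not a cut vertex. No other vertex is a cut vertex either.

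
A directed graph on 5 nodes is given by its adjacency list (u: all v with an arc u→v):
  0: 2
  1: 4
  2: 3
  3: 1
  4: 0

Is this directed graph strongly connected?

Yes

From 3 we can reach every vertex (0, 1, 2, 3, 4), and every vertex can reach 3 (0, 1, 2, 3, 4). So the whole graph is one strongly connected component.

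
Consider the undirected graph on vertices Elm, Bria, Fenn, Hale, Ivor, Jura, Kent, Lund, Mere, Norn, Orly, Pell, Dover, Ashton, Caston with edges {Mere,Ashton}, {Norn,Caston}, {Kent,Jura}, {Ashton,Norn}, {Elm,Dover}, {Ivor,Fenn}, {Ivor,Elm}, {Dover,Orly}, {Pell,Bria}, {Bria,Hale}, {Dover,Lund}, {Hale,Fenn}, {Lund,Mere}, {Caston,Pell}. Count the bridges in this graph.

The edges on the cycle Ivor-Elm-Dover-Lund-Mere-Ashton-Norn-Caston-Pell-Bria-Hale-Fenn-Ivor are not bridges since each lies on that cycle.
But removing Kent-Jura disconnects Kent from Jura; removing Dover-Orly disconnects Dover from Orly — these are bridges.
That makes 2 bridges.

2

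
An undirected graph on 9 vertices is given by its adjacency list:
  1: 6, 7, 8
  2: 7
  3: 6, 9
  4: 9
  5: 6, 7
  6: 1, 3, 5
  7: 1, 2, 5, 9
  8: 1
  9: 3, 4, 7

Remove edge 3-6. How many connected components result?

3 and 6 are still connected via 3-9-7-1-6, so the component count stays at 1.

1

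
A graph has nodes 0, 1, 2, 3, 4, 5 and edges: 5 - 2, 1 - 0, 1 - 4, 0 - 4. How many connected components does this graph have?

3 is isolated — a component by itself.
Starting from 2 we can reach 2, 5. That is one component of size 2.
Starting from 0 we can reach 0, 1, 4. That is one component of size 3.
Total: 3 components.

3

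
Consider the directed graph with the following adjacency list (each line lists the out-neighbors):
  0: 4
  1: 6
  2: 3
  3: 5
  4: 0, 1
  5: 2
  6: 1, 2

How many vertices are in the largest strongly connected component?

{2, 3, 5} are all mutually reachable — one SCC of size 3.
{0, 4} are all mutually reachable — one SCC of size 2.
{1, 6} are all mutually reachable — one SCC of size 2.
The largest has 3 vertices.

3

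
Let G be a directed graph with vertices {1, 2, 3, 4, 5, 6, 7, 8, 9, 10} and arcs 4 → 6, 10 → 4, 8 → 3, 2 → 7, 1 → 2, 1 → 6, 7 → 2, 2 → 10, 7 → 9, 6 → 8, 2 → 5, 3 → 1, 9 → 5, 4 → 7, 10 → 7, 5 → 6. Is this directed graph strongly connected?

Yes

From 9 we can reach every vertex (1, 2, 3, 4, 5, 6, 7, 8, 9, 10), and every vertex can reach 9 (1, 2, 3, 4, 5, 6, 7, 8, 9, 10). So the whole graph is one strongly connected component.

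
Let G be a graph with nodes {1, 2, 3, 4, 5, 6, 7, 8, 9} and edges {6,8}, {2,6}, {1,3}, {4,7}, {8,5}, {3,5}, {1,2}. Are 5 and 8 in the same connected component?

Yes

From 5 we can reach 1, 2, 3, 5, 6, 8, which includes 8.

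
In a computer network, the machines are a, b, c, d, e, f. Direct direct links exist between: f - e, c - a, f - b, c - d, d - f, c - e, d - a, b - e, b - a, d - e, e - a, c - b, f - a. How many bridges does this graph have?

0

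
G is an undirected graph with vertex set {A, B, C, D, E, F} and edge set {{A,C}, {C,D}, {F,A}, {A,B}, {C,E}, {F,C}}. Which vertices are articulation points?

Removing A increases the component count from 1 to 2, so A is a cut vertex.
Removing C increases the component count from 1 to 3, so C is a cut vertex.
By contrast removing D leaves 1 component; it is not a cut vertex. No other vertex is a cut vertex either.

A, C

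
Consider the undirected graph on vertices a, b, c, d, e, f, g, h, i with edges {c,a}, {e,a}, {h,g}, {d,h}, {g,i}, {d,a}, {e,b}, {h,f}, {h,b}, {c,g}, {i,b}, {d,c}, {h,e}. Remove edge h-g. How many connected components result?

1

h and g are still connected via h-d-c-g, so the component count stays at 1.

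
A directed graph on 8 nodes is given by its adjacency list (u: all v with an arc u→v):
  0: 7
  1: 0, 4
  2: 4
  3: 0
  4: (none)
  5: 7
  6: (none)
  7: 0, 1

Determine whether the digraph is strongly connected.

There is no directed path from 3 to 6, so the graph is not strongly connected.

No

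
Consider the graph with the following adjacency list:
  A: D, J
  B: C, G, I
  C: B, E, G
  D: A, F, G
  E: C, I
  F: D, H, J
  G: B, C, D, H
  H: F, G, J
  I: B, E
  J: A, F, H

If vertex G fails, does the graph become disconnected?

Deleting G raises the number of components from 1 to 2, so G is a cut vertex.

Yes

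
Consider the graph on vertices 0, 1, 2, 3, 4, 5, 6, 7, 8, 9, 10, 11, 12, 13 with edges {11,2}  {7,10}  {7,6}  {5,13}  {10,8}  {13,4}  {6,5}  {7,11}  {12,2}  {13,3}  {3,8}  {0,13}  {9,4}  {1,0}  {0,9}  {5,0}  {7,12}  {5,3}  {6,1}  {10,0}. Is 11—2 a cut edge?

After removing 11—2, the path 11-7-12-2 still connects them, so the edge is not a bridge.

No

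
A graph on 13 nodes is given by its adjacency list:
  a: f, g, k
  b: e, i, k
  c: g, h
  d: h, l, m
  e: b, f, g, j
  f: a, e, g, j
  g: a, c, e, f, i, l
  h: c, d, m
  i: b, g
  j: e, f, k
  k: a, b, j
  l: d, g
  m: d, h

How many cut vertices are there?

1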